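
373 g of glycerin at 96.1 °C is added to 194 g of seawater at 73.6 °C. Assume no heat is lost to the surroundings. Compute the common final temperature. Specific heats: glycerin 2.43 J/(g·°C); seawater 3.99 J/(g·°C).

T_f ≈ 85.7 °C

With ΣQ=0 the equilibrium temperature is the m·c-weighted mean:
T_f = (906.39*96.1 + 774.06*73.6) / (906.39 + 774.06)
    = 144075 / 1680.5 ≈ 85.74 °C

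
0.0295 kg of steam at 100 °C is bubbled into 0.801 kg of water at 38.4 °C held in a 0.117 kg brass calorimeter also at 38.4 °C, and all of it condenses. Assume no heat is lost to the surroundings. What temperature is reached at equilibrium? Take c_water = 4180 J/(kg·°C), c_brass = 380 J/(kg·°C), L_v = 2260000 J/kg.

T_f ≈ 59.5 °C

Net heat exchanged in the isolated system is zero:
latent heat released on condensation: 0.0295·2260000 = 66670; condensed water 100 °C→T: 123.31(T − 100); original water: 3348.2(T − 38.4); brass cup: 0.117·380·(T − 38.4) = 44.46(T − 38.4)
3516 T = 66670 + 12331 + 130277 = 209278
T ≈ 59.52 °C — below 100 °C, confirming all the steam condensed.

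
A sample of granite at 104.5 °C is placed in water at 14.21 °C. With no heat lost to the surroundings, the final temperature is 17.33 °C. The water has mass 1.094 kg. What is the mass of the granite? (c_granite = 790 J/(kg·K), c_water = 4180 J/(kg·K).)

m ≈ 0.207 kg

Heat lost by the granite = heat gained by the water:
m·790·(104.5 − 17.33) = 1.094·4180·(17.33 − 14.21)
68864 m = 14268  ⇒  m ≈ 0.2072 kg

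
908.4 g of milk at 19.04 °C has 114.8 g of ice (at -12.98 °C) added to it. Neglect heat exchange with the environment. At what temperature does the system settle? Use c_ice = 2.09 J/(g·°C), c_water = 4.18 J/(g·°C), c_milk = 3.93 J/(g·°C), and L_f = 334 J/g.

T_f ≈ 6.5 °C

Conservation of energy gives ΣQ = 0:
warm ice to 0 °C: 114.8×2.09×(0 − (-12.98)) = 3114.3; melt ice: 114.8×334 = 38343; meltwater 0→T: 114.8×4.18×T = 479.86 T; milk: 3570(T − 19.04)
4049.9 T = 67973 − 41458 = 26516
T ≈ 6.55 °C (positive, so assuming full melt was valid).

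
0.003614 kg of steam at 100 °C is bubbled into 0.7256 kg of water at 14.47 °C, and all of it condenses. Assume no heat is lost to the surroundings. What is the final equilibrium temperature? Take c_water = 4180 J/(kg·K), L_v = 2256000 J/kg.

T_f ≈ 17.6 °C

Energy balance with sensible and latent terms:
condense steam: −0.003614·2256000 = −8153.2; condensed water 100 °C→T: 15.11(T − 100); water warms: 0.7256·4180·(T − 14.47) = 3033(T − 14.47)
3048.1 T = 8153.2 + 1510.7 + 43888 = 53551
T ≈ 17.57 °C — below 100 °C, confirming all the steam condensed.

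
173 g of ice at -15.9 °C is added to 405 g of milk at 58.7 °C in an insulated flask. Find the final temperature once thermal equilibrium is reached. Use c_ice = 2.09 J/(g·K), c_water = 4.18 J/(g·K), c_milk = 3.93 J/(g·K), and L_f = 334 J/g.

Net heat exchanged in the isolated system is zero:
ice -15.9→0 °C: 173·2.09·15.9 = 5749; fusion: m_ice L_f = 173·334 = 57782; meltwater 0→T: 173·4.18·T = 723.14 T; milk cools: 405·3.93·(T − 58.7) = 1591.7(T − 58.7)
2314.8 T = 93430 − 63531 = 29899
T ≈ 12.92 °C (positive, so assuming full melt was valid).

T_f ≈ 12.9 °C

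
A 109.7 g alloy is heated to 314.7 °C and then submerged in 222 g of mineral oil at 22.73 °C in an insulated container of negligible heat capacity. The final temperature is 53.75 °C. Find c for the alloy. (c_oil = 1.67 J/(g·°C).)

Setting the total heat transfer to zero:
109.7·c·(53.75 − 314.7) + 222·1.67·(53.75 − 22.73) = 0
-28626 c = -11500
c = -11500/-28626 ≈ 0.4017 J/(g·°C)

c ≈ 0.402 J/(g·°C)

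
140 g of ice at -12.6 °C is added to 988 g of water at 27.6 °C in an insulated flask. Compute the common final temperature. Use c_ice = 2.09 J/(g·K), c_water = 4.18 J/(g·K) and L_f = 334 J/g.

T_f ≈ 13.5 °C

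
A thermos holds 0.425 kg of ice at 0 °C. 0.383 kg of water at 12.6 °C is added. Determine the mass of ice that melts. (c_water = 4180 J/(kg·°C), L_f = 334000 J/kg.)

m_melted ≈ 0.0604 kg

Heat available from the water dropping to 0 °C: 0.383·4180·12.6 = 20172 J.
Melting all 0.425 kg of ice would need 0.425·334000 = 141950 J.
That's not enough to melt it all — equilibrium is at 0 °C with ice remaining.
m_melted·334000 = 20172  ⇒  m_melted ≈ 0.06039 kg.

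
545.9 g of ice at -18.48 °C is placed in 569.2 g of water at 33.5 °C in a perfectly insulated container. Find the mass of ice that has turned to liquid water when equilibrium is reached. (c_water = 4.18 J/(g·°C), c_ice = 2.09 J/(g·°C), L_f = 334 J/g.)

Heat available from the water dropping to 0 °C: 569.2×4.18×33.5 = 79705 J.
Of that, 545.9×2.09×18.48 = 21084 J goes to bring the ice to 0 °C, leaving 58621 J.
Fully melting the ice requires m_ice L_f = 545.9×334 = 182331 J.
58621 J < 182331 J, so only part of the ice melts and the system sits at 0 °C.
Mass melted = 58621/334 ≈ 175.5 g.

m_melted ≈ 176 g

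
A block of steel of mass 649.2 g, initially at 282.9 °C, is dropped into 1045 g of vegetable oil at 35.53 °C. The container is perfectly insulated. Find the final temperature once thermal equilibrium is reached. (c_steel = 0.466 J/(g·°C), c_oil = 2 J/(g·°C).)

|Q_steel| = |Q_oil|:
649.2*0.466*(282.9 − T) = 1045*2*(T − 35.53)
302.53(282.9 − T) = 2090(T − 35.53)
2392.5 T = 159843  ⇒  T ≈ 66.81 °C

T_f ≈ 66.8 °C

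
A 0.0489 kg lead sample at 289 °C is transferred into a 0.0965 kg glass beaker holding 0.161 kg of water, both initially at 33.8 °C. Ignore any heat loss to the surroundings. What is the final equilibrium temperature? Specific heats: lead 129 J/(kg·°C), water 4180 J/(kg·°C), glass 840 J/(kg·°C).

T_f is the heat-capacity-weighted average of the initial temperatures:
T_f = (6.308·289 + 672.98·33.8 + 81.06·33.8) / (6.308 + 672.98 + 81.06)
    = 27310 / 760.35 ≈ 35.92 °C

T_f ≈ 35.9 °C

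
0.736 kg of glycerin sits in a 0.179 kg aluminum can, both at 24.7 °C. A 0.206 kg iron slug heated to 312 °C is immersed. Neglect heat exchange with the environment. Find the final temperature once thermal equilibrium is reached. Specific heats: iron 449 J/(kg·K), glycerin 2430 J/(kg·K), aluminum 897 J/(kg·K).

Conservation of energy gives ΣQ = 0:
0.206·449·(T − 312) + 0.736·2430·(T − 24.7) + 0.179·897·(T − 24.7) = 0
2041.5 T = 76999
T ≈ 37.72 °C

T_f ≈ 37.7 °C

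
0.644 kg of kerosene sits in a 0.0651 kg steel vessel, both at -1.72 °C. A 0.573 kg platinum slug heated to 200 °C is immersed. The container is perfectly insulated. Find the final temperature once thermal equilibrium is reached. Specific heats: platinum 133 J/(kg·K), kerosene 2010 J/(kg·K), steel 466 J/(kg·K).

Taking heat into each body as positive, Σ m c ΔT = 0:
0.573·133·(T − 200) + 0.644·2010·(T − (-1.72)) + 0.0651·466·(T − (-1.72)) = 0
76.21(T − 200) + 1294.4(T − (-1.72)) + 30.34(T − (-1.72)) = 0
1401 T = 12963
T ≈ 9.25 °C

T_f ≈ 9.3 °C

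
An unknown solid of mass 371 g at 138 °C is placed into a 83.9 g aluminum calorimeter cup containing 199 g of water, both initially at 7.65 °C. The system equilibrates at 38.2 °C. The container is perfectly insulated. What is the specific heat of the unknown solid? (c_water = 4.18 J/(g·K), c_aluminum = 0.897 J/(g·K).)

Energy conservation, ΣQ = 0:
371×c×(38.2 − 138) + 199×4.18×(38.2 − 7.65) + 83.9×0.897×(38.2 − 7.65) = 0
-37026 c = -27711
c = -27711/-37026 ≈ 0.7484 J/(g·K)

c ≈ 0.748 J/(g·K)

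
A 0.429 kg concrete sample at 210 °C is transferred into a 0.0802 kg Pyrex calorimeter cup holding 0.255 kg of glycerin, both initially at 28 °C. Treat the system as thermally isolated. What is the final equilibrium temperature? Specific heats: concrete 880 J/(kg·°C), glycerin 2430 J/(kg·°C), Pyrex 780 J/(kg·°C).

T_f ≈ 92.8 °C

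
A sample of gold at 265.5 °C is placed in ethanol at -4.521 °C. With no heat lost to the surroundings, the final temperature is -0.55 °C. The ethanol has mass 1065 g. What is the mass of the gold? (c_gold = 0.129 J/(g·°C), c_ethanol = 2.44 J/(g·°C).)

m ≈ 301 g

Setting the total heat transfer to zero:
m·0.129·(-0.55 − 265.5) + 1065·2.44·(-0.55 − (-4.521)) = 0
-34.32 m = -10319
m = -10319/-34.32 ≈ 300.7 g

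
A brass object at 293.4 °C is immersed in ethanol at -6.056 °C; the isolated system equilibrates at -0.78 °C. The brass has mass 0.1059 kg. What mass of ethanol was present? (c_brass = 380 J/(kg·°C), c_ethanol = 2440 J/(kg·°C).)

m ≈ 0.92 kg

|Q_brass| = |Q_ethanol|:
0.1059×380×(293.4 − -0.78) = m×2440×(-0.78 − (-6.056))
12873 m = 11838  ⇒  m ≈ 0.9196 kg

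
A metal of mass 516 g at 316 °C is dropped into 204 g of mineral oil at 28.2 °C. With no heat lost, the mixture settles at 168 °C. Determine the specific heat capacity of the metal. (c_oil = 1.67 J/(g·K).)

Heat gained plus heat lost sum to zero:
516×c×(168 − 316) + 204×1.67×(168 − 28.2) = 0
-76368 c = -47627
c = -47627/-76368 ≈ 0.6237 J/(g·K)

c ≈ 0.624 J/(g·K)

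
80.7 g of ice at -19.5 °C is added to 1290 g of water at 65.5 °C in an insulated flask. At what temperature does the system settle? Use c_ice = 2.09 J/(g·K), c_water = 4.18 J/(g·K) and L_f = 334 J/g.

T_f ≈ 56.4 °C

Sum of m c ΔT and latent-heat terms is zero:
warm ice to 0 °C: 80.7×2.09×(0 − (-19.5)) = 3288.9
  latent heat to melt: 80.7×334 = 26954
  warm the meltwater: 337.33 T
  water cools: 1290×4.18×(T − 65.5) = 5392.2(T − 65.5)
5729.5 T = 353189 − 30243 = 322946
T ≈ 56.37 °C. Since T > 0 °C, the all-ice-melts assumption holds.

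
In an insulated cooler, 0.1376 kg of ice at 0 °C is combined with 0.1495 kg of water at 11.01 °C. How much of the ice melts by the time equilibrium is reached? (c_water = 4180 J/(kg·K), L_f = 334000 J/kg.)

m_melted ≈ 0.0206 kg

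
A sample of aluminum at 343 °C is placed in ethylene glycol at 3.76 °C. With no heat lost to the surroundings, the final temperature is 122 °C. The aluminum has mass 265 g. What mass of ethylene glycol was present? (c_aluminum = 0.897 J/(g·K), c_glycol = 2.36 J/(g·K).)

Heat lost by the aluminum = heat gained by the glycol:
265×0.897×(343 − 122) = m×2.36×(122 − 3.76)
279.05 m = 52533  ⇒  m ≈ 188.3 g

m ≈ 188 g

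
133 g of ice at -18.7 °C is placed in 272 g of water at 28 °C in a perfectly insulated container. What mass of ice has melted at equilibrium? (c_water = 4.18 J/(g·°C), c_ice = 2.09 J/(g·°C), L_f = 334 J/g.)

m_melted ≈ 79.8 g

Cooling the water to 0 °C releases 272×4.18×28 = 31835 J.
Warming the ice to 0 °C takes 133×2.09×18.7 = 5198 J, leaving 26637 J for melting.
Fully melting the ice requires m_ice L_f = 133×334 = 44422 J.
26637 J < 44422 J, so only part of the ice melts and the system sits at 0 °C.
m_melted×334 = 26637  ⇒  m_melted ≈ 79.75 g.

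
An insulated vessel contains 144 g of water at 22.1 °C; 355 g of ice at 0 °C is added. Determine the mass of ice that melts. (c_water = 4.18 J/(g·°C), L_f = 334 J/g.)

Heat available from the water dropping to 0 °C: 144·4.18·22.1 = 13302 J.
Melting all 355 g of ice would need 355·334 = 118570 J.
That's not enough to melt it all — equilibrium is at 0 °C with ice remaining.
m_melted·334 = 13302  ⇒  m_melted ≈ 39.83 g.

m_melted ≈ 39.8 g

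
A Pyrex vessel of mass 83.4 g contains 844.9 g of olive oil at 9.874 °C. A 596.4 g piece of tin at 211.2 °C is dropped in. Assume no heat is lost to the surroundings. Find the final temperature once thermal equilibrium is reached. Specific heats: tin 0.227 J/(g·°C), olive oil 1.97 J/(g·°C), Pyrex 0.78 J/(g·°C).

T_f ≈ 24.5 °C

Conservation of energy gives ΣQ = 0:
596.4×0.227×(T − 211.2) + 844.9×1.97×(T − 9.874) + 83.4×0.78×(T − 9.874) = 0
135.38(T − 211.2) + 1664.5(T − 9.874) + 65.05(T − 9.874) = 0
1864.9 T = 45670
T ≈ 24.49 °C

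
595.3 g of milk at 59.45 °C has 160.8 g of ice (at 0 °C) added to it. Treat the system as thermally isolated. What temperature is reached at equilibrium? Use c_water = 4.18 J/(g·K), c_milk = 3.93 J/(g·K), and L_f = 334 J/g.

Taking heat into each body as positive, Σ m c ΔT = 0:
latent heat to melt: 160.8·334 = 53707
  warm the meltwater: 672.14 T
  milk: 2339.5(T − 59.45)
3011.7 T = 139085 − 53707 = 85378
T ≈ 28.35 °C (positive, so assuming full melt was valid).

T_f ≈ 28.3 °C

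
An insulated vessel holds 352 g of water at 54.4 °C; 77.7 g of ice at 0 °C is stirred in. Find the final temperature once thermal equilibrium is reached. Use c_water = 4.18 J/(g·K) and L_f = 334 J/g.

Let T be the final temperature. ΣQ_i = 0:
melt ice: 77.7·334 = 25952
  meltwater 0→T: 77.7·4.18·T = 324.79 T
  water cools: 352·4.18·(T − 54.4) = 1471.4(T − 54.4)
1796.1 T = 80042 − 25952 = 54090
T ≈ 30.11 °C (positive, so assuming full melt was valid).

T_f ≈ 30.1 °C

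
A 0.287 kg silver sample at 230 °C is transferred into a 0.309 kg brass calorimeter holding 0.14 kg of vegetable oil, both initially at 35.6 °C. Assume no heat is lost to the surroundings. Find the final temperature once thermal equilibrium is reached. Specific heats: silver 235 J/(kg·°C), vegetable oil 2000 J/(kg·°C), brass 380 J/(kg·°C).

T_f ≈ 63.8 °C

Net heat exchanged in the isolated system is zero:
0.287×235×(T − 230) + 0.14×2000×(T − 35.6) + 0.309×380×(T − 35.6) = 0
67.44(T − 230) + 280(T − 35.6) + 117.42(T − 35.6) = 0
(67.44 + 280 + 117.42) T = 67.44×230 + 280×35.6 + 117.42×35.6
T = 29661 / 464.87 = 63.8 °C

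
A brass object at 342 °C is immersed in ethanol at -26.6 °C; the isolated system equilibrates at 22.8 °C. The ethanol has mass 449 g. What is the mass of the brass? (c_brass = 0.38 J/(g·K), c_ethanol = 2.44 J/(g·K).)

m ≈ 446 g

Net heat exchanged in the isolated system is zero:
m×0.38×(22.8 − 342) + 449×2.44×(22.8 − (-26.6)) = 0
-121.3 m = -54121
m = -54121/-121.3 ≈ 446.2 g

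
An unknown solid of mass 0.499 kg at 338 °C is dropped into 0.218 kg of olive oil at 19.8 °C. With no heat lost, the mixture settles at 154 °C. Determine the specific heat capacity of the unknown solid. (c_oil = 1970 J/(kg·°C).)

c ≈ 628 J/(kg·°C)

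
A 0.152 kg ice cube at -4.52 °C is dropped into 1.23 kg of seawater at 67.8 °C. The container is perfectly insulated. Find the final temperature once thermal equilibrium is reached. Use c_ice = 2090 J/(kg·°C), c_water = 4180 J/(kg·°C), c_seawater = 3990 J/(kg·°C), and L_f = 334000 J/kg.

T_f ≈ 50.6 °C

Heat gained plus heat lost sum to zero:
ice -4.52→0 °C: 0.152×2090×4.52 = 1435.9
  melt ice: 0.152×334000 = 50768
  warm the meltwater: 635.36 T
  seawater cools: 1.23×3990×(T − 67.8) = 4907.7(T − 67.8)
5543.1 T = 332742 − 52204 = 280538
T ≈ 50.61 °C — above 0 °C, consistent with complete melting.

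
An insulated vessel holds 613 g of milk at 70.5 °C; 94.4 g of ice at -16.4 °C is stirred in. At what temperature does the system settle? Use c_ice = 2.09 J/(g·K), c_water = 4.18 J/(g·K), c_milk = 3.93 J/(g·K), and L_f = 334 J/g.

Energy balance with sensible and latent terms:
warm ice to 0 °C: 94.4·2.09·(0 − (-16.4)) = 3235.7; melt ice: 94.4·334 = 31530; warm the meltwater: 394.59 T; milk: 2409.1(T − 70.5)
2803.7 T = 169841 − 34765 = 135076
T ≈ 48.18 °C — above 0 °C, consistent with complete melting.

T_f ≈ 48.2 °C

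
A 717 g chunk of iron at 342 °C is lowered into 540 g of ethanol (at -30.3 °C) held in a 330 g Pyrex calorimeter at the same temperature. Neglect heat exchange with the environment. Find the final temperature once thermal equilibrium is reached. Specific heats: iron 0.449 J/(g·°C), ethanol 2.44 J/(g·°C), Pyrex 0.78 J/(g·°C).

T_f ≈ 32.9 °C

Let T be the final temperature. ΣQ_i = 0:
717·0.449·(T − 342) + 540·2.44·(T − (-30.3)) + 330·0.78·(T − (-30.3)) = 0
321.93(T − 342) + 1317.6(T − (-30.3)) + 257.4(T − (-30.3)) = 0
1896.9 T = 62379
T ≈ 32.88 °C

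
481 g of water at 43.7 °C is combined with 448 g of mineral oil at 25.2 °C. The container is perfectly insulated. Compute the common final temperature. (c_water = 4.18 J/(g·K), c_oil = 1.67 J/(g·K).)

T_f ≈ 38.7 °C

Net heat exchanged in the isolated system is zero:
481*4.18*(T − 43.7) + 448*1.67*(T − 25.2) = 0
2010.6(T − 43.7) + 748.16(T − 25.2) = 0
2758.7 T = 106716
T = 106716 / 2758.7 = 38.7 °C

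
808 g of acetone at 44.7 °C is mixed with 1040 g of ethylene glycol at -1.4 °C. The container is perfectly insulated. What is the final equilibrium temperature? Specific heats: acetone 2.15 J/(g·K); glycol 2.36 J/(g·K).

T_f ≈ 17.7 °C

Taking heat into each body as positive, Σ m c ΔT = 0:
808×2.15×(T − 44.7) + 1040×2.36×(T − (-1.4)) = 0
1737.2(T − 44.7) + 2454.4(T − (-1.4)) = 0
4191.6 T = 74217
T = 74217 / 4191.6 = 17.7 °C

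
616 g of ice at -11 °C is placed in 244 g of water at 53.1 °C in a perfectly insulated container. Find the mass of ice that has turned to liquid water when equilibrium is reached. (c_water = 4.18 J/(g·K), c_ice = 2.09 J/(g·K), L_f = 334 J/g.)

Heat available from the water dropping to 0 °C: 244×4.18×53.1 = 54158 J.
Warming the ice to 0 °C takes 616×2.09×11 = 14162 J, leaving 39996 J for melting.
Melting all 616 g of ice would need 616×334 = 205744 J.
That's not enough to melt it all — equilibrium is at 0 °C with ice remaining.
m_melt = 39996 / L_f = 119.7 g.

m_melted ≈ 120 g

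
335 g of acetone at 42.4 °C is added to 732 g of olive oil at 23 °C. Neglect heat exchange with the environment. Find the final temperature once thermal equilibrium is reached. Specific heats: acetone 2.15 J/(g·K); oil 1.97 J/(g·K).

T_f ≈ 29.5 °C

Let T be the final temperature. ΣQ_i = 0:
335×2.15×(T − 42.4) + 732×1.97×(T − 23) = 0
(720.25 + 1442) T = 720.25×42.4 + 1442×23
T = 63706/2162.3 ≈ 29.46 °C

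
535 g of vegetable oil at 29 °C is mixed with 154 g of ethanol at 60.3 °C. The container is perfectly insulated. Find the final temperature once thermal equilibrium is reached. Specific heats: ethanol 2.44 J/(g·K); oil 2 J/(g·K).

T_f ≈ 37.1 °C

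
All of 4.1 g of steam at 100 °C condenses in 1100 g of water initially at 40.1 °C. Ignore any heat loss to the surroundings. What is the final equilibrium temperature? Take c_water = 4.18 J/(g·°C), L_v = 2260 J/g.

T_f ≈ 42.3 °C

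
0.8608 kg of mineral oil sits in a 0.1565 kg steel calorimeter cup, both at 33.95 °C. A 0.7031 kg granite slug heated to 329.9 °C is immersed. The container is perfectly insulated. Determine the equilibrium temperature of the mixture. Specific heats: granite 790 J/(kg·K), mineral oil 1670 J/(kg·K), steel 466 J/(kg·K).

T_f ≈ 113.5 °C

Heat gained plus heat lost sum to zero:
0.7031*790*(T − 329.9) + 0.8608*1670*(T − 33.95) + 0.1565*466*(T − 33.95) = 0
555.45(T − 329.9) + 1437.5(T − 33.95) + 72.93(T − 33.95) = 0
2065.9 T = 234523
T = 234523 / 2065.9 = 114 °C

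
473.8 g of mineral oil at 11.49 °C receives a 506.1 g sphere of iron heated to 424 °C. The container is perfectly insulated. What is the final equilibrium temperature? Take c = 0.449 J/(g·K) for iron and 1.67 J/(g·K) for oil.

T_f is the heat-capacity-weighted average of the initial temperatures:
T_f = (227.24·424 + 791.25·11.49) / (227.24 + 791.25)
    = 105441 / 1018.5 ≈ 103.53 °C

T_f ≈ 103.5 °C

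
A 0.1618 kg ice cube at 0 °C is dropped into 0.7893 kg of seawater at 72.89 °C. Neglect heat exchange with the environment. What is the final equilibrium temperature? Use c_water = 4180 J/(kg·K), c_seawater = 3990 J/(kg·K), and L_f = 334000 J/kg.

T_f ≈ 45.9 °C

Conservation of energy gives ΣQ = 0:
melt ice: 0.1618·334000 = 54041; meltwater 0→T: 0.1618·4180·T = 676.32 T; seawater cools: 0.7893·3990·(T − 72.89) = 3149.3(T − 72.89)
3825.6 T = 229553 − 54041 = 175512
T ≈ 45.88 °C — above 0 °C, consistent with complete melting.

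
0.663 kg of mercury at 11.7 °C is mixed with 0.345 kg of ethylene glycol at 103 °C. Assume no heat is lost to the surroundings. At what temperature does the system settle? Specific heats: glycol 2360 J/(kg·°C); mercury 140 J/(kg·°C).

Conservation of energy gives ΣQ = 0:
0.345·2360·(T − 103) + 0.663·140·(T − 11.7) = 0
907.02 T = 84949
T = 84949 / 907.02 = 93.7 °C

T_f ≈ 93.7 °C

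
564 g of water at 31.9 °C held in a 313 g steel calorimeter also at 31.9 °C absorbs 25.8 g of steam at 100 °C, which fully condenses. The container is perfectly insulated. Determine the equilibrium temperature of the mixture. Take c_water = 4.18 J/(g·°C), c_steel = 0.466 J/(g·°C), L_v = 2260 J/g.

T_f ≈ 57.0 °C

Conservation of energy gives ΣQ = 0:
condense steam: −25.8·2260 = −58308
  condensate cools 100→T: 25.8·4.18·(T − 100) = 107.84(T − 100)
  water warms: 564·4.18·(T − 31.9) = 2357.5(T − 31.9)
  steel cup: 313·0.466·(T − 31.9) = 145.86(T − 31.9)
2611.2 T = 58308 + 10784 + 79858 = 148950
T ≈ 57.04 °C (< 100 °C, so full condensation is consistent).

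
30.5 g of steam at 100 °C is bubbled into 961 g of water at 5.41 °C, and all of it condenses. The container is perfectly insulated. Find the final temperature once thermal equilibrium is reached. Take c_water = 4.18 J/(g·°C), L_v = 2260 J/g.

T_f ≈ 25.0 °C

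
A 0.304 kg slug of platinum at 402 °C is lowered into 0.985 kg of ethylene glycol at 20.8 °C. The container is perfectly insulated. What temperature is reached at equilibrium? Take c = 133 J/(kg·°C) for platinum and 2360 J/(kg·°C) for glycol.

T_f ≈ 27.3 °C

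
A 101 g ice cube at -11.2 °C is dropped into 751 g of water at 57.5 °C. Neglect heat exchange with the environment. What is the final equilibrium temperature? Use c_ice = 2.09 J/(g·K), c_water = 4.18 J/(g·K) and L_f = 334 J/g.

T_f ≈ 40.5 °C

Setting the total heat transfer to zero:
warm ice to 0 °C: 101·2.09·(0 − (-11.2)) = 2364.2; fusion: m_ice L_f = 101·334 = 33734; warm the meltwater: 422.18 T; water cools: 751·4.18·(T − 57.5) = 3139.2(T − 57.5)
3561.4 T = 180503 − 36098 = 144405
T ≈ 40.55 °C (positive, so assuming full melt was valid).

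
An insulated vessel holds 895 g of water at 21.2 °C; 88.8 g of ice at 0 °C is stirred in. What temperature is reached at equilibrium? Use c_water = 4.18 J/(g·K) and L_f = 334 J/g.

T_f ≈ 12.1 °C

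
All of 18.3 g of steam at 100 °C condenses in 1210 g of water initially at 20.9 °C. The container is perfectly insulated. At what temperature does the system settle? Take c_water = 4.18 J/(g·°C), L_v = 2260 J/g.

Energy conservation, ΣQ = 0:
steam→water at 100 °C releases m L_v = 18.3×2260 = 41358; condensed water 100 °C→T: 76.49(T − 100); original water: 5057.8(T − 20.9)
5134.3 T = 41358 + 7649.4 + 105708 = 154715
T ≈ 30.13 °C, under the boiling point, so the assumption holds.

T_f ≈ 30.1 °C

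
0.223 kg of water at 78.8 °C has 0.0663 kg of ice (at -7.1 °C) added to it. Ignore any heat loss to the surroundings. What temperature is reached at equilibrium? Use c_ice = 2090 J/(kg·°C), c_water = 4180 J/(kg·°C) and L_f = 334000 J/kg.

T_f ≈ 41.6 °C

Sum of m c ΔT and latent-heat terms is zero:
ice -7.1→0 °C: 0.0663·2090·7.1 = 983.83
  latent heat to melt: 0.0663·334000 = 22144
  warm the meltwater: 277.13 T
  water cools: 0.223·4180·(T − 78.8) = 932.14(T − 78.8)
1209.3 T = 73453 − 23128 = 50325
T ≈ 41.62 °C (positive, so assuming full melt was valid).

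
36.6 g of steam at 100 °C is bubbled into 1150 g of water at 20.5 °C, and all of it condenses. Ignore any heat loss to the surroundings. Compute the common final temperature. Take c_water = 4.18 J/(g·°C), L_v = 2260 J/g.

T_f ≈ 39.6 °C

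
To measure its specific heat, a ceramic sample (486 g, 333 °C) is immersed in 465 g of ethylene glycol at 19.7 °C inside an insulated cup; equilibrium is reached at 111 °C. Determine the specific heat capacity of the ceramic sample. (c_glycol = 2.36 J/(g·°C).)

Energy conservation, ΣQ = 0:
486·c·(111 − 333) + 465·2.36·(111 − 19.7) = 0
-107892 c = -100193
c = -100193/-107892 ≈ 0.9286 J/(g·°C)

c ≈ 0.929 J/(g·°C)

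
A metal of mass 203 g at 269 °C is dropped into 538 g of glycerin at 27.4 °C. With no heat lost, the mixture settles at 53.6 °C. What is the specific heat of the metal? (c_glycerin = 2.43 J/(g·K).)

c ≈ 0.783 J/(g·K)

Let T be the final temperature. ΣQ_i = 0:
203·c·(53.6 − 269) + 538·2.43·(53.6 − 27.4) = 0
-43726 c = -34252
c = -34252/-43726 ≈ 0.7833 J/(g·K)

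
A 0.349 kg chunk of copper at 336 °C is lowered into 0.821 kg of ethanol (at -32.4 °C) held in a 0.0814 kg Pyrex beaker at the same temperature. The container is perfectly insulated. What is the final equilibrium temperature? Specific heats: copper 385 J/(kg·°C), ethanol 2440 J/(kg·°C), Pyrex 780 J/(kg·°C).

T_f ≈ -9.9 °C

Energy conservation, ΣQ = 0:
0.349*385*(T − 336) + 0.821*2440*(T − (-32.4)) + 0.0814*780*(T − (-32.4)) = 0
134.36(T − 336) + 2003.2(T − (-32.4)) + 63.49(T − (-32.4)) = 0
2201.1 T = -21815
T = -21815 / 2201.1 = -9.91 °C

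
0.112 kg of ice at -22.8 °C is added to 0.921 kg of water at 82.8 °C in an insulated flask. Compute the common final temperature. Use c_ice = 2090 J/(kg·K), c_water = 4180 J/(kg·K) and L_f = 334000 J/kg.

Taking heat into each body as positive, Σ m c ΔT = 0:
ice -22.8→0 °C: 0.112×2090×22.8 = 5337; melt ice: 0.112×334000 = 37408; meltwater 0→T: 0.112×4180×T = 468.16 T; water: 3849.8(T − 82.8)
4317.9 T = 318762 − 42745 = 276017
T ≈ 63.92 °C (positive, so assuming full melt was valid).

T_f ≈ 63.9 °C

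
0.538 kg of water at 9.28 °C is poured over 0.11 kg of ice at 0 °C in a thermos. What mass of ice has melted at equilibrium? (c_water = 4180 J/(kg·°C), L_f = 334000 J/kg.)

m_melted ≈ 0.0625 kg

Heat available from the water dropping to 0 °C: 0.538·4180·9.28 = 20869 J.
Melting all 0.11 kg of ice would need 0.11·334000 = 36740 J.
Since 20869 < 36740 J, not all the ice melts; equilibrium is at 0 °C.
m_melt = 20869 / L_f = 0.06248 kg.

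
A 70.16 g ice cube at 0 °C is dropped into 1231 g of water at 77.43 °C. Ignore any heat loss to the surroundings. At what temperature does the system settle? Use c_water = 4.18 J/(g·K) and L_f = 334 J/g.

Energy balance with sensible and latent terms:
latent heat to melt: 70.16·334 = 23433
  warm the meltwater: 293.27 T
  water cools: 1231·4.18·(T − 77.43) = 5145.6(T − 77.43)
5438.8 T = 398422 − 23433 = 374989
T ≈ 68.95 °C — above 0 °C, consistent with complete melting.

T_f ≈ 68.9 °C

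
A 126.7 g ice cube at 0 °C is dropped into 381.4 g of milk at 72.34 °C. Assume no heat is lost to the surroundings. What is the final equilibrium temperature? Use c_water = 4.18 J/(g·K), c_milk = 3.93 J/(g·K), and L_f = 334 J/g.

T_f ≈ 32.6 °C

Setting the total heat transfer to zero:
fusion: m_ice L_f = 126.7×334 = 42318; meltwater 0→T: 126.7×4.18×T = 529.61 T; milk cools: 381.4×3.93×(T − 72.34) = 1498.9(T − 72.34)
2028.5 T = 108431 − 42318 = 66113
T ≈ 32.59 °C — above 0 °C, consistent with complete melting.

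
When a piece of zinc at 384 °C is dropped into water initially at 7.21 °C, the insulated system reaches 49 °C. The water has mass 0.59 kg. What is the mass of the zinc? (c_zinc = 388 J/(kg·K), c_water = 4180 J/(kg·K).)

Heat lost by the zinc = heat gained by the water:
m×388×(384 − 49) = 0.59×4180×(49 − 7.21)
129980 m = 103062  ⇒  m ≈ 0.7929 kg

m ≈ 0.793 kg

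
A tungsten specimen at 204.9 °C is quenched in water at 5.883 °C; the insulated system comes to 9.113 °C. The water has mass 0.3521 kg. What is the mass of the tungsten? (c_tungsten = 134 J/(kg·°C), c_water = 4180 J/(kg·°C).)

m ≈ 0.181 kg

|Q_tungsten| = |Q_water|:
m·134·(204.9 − 9.113) = 0.3521·4180·(9.113 − 5.883)
26235 m = 4753.8  ⇒  m ≈ 0.1812 kg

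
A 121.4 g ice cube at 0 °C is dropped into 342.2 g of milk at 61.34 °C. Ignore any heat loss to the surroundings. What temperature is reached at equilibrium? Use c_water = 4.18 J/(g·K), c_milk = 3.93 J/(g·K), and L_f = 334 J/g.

T_f ≈ 22.6 °C

Heat gained plus heat lost sum to zero:
latent heat to melt: 121.4·334 = 40548
  warm the meltwater: 507.45 T
  milk: 1344.8(T − 61.34)
1852.3 T = 82493 − 40548 = 41945
T ≈ 22.64 °C (positive, so assuming full melt was valid).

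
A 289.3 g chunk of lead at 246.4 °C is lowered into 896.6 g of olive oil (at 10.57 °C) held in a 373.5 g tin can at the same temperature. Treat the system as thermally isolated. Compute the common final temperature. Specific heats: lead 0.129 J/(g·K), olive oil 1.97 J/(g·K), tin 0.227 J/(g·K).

With ΣQ=0 the equilibrium temperature is the m·c-weighted mean:
T_f = (37.32·246.4 + 1766.3·10.57 + 84.78·10.57) / (37.32 + 1766.3 + 84.78)
    = 28762 / 1888.4 ≈ 15.23 °C

T_f ≈ 15.2 °C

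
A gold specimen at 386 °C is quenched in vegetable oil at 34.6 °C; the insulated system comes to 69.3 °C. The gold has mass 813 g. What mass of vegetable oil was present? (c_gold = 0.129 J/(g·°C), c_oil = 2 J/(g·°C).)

m ≈ 479 g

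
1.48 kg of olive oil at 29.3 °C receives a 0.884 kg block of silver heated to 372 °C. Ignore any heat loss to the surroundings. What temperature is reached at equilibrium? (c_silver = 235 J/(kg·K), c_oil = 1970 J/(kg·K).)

Heat lost by the silver equals heat gained by the oil:
0.884×235×(372 − T) = 1.48×1970×(T − 29.3)
207.74(372 − T) = 2915.6(T − 29.3)
3123.3 T = 162706  ⇒  T ≈ 52.09 °C

T_f ≈ 52.1 °C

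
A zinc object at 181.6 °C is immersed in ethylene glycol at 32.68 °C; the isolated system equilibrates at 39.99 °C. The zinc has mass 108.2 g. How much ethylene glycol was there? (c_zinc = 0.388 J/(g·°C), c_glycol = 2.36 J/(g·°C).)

m ≈ 345 g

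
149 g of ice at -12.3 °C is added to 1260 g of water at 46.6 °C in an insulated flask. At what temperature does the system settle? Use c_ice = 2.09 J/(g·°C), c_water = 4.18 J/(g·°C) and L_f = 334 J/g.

T_f ≈ 32.6 °C

Setting the total heat transfer to zero:
warm ice to 0 °C: 149·2.09·(0 − (-12.3)) = 3830.3; melt ice: 149·334 = 49766; meltwater 0→T: 149·4.18·T = 622.82 T; water: 5266.8(T − 46.6)
5889.6 T = 245433 − 53596 = 191837
T ≈ 32.57 °C. Since T > 0 °C, the all-ice-melts assumption holds.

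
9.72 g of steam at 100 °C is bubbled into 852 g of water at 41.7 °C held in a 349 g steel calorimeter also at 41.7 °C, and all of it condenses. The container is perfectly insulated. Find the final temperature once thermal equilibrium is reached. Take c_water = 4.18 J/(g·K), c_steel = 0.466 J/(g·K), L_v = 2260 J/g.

Let T be the final temperature. ΣQ_i = 0:
steam→water at 100 °C releases m L_v = 9.72×2260 = 21967
  condensed water 100 °C→T: 40.63(T − 100)
  water warms: 852×4.18×(T − 41.7) = 3561.4(T − 41.7)
  cup: 162.63(T − 41.7)
3764.6 T = 21967 + 4063 + 155291 = 181321
T ≈ 48.16 °C (< 100 °C, so full condensation is consistent).

T_f ≈ 48.2 °C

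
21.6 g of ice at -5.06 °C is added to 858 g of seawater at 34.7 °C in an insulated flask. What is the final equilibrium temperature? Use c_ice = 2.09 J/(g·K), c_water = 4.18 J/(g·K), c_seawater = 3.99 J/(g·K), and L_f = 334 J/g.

T_f ≈ 31.7 °C

Net heat exchanged in the isolated system is zero:
ice -5.06→0 °C: 21.6×2.09×5.06 = 228.43
  melt ice: 21.6×334 = 7214.4
  warm the meltwater: 90.29 T
  seawater: 3423.4(T − 34.7)
3513.7 T = 118793 − 7442.8 = 111350
T ≈ 31.69 °C — above 0 °C, consistent with complete melting.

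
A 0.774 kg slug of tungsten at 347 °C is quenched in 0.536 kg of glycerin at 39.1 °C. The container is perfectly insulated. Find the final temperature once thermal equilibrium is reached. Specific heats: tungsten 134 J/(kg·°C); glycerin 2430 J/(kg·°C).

Energy conservation, ΣQ = 0:
0.774*134*(T − 347) + 0.536*2430*(T − 39.1) = 0
103.72(T − 347) + 1302.5(T − 39.1) = 0
(103.72 + 1302.5) T = 103.72*347 + 1302.5*39.1
T = 86916/1406.2 ≈ 61.81 °C

T_f ≈ 61.8 °C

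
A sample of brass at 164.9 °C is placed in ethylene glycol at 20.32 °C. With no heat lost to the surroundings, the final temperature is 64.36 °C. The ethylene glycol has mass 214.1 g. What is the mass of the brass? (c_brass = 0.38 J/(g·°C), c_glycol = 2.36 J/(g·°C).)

m ≈ 582 g

Net heat exchanged in the isolated system is zero:
m·0.38·(64.36 − 164.9) + 214.1·2.36·(64.36 − 20.32) = 0
-38.21 m = -22252
m = -22252/-38.21 ≈ 582.4 g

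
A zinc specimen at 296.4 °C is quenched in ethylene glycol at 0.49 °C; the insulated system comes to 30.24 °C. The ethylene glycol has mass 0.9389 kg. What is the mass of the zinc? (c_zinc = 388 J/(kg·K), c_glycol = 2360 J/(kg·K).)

m ≈ 0.638 kg

Let T be the final temperature. ΣQ_i = 0:
m×388×(30.24 − 296.4) + 0.9389×2360×(30.24 − 0.49) = 0
-103270 m = -65920
m = -65920/-103270 ≈ 0.6383 kg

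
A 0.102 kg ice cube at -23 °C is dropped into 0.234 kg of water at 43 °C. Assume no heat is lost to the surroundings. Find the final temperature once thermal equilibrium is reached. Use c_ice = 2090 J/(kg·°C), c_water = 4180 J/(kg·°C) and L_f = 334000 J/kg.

Let T be the final temperature. ΣQ_i = 0:
ice -23→0 °C: 0.102·2090·23 = 4903.1; latent heat to melt: 0.102·334000 = 34068; meltwater 0→T: 0.102·4180·T = 426.36 T; water cools: 0.234·4180·(T − 43) = 978.12(T − 43)
1404.5 T = 42059 − 38971 = 3088
T ≈ 2.20 °C — above 0 °C, consistent with complete melting.

T_f ≈ 2.2 °C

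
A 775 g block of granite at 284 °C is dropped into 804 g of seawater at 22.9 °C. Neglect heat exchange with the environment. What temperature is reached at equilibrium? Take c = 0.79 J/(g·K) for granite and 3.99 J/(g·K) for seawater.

T_f ≈ 64.7 °C

Taking heat into each body as positive, Σ m c ΔT = 0:
775×0.79×(T − 284) + 804×3.99×(T − 22.9) = 0
3820.2 T = 247341
T = 247341/3820.2 ≈ 64.75 °C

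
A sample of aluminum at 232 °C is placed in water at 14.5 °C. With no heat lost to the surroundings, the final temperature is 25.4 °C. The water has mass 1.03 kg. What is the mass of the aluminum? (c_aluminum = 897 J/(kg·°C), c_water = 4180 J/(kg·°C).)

m ≈ 0.253 kg

Energy conservation, ΣQ = 0:
m·897·(25.4 − 232) + 1.03·4180·(25.4 − 14.5) = 0
-185320 m = -46929
m = -46929/-185320 ≈ 0.2532 kg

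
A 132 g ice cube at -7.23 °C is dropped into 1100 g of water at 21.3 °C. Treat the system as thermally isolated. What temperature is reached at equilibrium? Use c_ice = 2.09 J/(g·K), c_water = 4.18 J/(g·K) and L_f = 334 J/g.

T_f ≈ 10.1 °C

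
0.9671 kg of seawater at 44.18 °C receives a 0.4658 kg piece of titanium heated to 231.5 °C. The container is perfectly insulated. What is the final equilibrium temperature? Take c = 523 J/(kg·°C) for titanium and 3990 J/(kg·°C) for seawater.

T_f ≈ 55.3 °C

Heat lost by the titanium equals heat gained by the seawater:
0.4658*523*(231.5 − T) = 0.9671*3990*(T − 44.18)
243.61(231.5 − T) = 3858.7(T − 44.18)
4102.3 T = 226875  ⇒  T ≈ 55.30 °C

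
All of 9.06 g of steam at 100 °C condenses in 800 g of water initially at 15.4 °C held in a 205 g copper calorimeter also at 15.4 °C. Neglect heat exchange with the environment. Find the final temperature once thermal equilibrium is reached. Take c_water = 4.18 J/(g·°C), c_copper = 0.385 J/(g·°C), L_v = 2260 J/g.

T_f ≈ 22.2 °C

Conservation of energy gives ΣQ = 0:
latent heat released on condensation: 9.06·2260 = 20476
  condensate cools 100→T: 9.06·4.18·(T − 100) = 37.87(T − 100)
  water warms: 800·4.18·(T − 15.4) = 3344(T − 15.4)
  cup: 78.92(T − 15.4)
3460.8 T = 20476 + 3787.1 + 52713 = 76976
T ≈ 22.24 °C — below 100 °C, confirming all the steam condensed.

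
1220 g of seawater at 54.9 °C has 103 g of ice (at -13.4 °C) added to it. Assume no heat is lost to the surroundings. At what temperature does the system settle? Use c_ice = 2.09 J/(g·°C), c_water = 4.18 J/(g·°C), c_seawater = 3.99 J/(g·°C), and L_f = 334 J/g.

T_f ≈ 43.4 °C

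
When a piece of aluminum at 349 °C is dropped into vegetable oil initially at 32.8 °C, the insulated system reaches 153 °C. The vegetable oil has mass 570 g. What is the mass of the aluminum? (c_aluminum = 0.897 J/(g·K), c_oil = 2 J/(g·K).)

m ≈ 779 g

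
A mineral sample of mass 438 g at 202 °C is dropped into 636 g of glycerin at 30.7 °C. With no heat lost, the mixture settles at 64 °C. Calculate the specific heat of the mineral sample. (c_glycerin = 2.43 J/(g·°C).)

m_s c (T_s − T_f) = m_glycerin c_glycerin (T_f − T_0):
438·c·(202 − 64) = 636·2.43·(64 − 30.7)
60444 c = 51464  ⇒  c ≈ 0.8514 J/(g·°C)

c ≈ 0.851 J/(g·°C)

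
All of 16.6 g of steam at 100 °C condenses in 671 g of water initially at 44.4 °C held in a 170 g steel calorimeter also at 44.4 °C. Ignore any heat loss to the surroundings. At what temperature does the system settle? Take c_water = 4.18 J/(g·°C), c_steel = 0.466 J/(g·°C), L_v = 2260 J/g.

T_f ≈ 58.4 °C

Heat gained plus heat lost sum to zero:
condense steam: −16.6·2260 = −37516
  condensed water 100 °C→T: 69.39(T − 100)
  water warms: 671·4.18·(T − 44.4) = 2804.8(T − 44.4)
  steel cup: 170·0.466·(T − 44.4) = 79.22(T − 44.4)
2953.4 T = 37516 + 6938.8 + 128050 = 172504
T ≈ 58.41 °C, under the boiling point, so the assumption holds.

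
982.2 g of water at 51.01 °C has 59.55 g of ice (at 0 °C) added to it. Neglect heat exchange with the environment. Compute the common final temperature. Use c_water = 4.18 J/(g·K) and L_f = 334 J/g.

T_f ≈ 43.5 °C

Energy conservation, ΣQ = 0:
melt ice: 59.55×334 = 19890
  meltwater 0→T: 59.55×4.18×T = 248.92 T
  water: 4105.6(T − 51.01)
4354.5 T = 209426 − 19890 = 189537
T ≈ 43.53 °C — above 0 °C, consistent with complete melting.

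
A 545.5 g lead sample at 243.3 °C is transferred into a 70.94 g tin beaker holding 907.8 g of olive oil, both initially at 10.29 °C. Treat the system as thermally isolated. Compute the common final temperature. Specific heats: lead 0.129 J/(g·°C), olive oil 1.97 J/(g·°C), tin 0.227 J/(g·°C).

Taking heat into each body as positive, Σ m c ΔT = 0:
545.5·0.129·(T − 243.3) + 907.8·1.97·(T − 10.29) + 70.94·0.227·(T − 10.29) = 0
70.37(T − 243.3) + 1788.4(T − 10.29) + 16.1(T − 10.29) = 0
(70.37 + 1788.4 + 16.1) T = 70.37·243.3 + 1788.4·10.29 + 16.1·10.29
T = 35689/1874.8 ≈ 19.04 °C

T_f ≈ 19.0 °C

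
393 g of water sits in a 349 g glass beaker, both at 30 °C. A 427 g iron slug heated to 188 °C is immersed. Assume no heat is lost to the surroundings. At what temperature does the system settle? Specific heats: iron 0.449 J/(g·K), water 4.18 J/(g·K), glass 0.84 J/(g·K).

Net heat exchanged in the isolated system is zero:
427*0.449*(T − 188) + 393*4.18*(T − 30) + 349*0.84*(T − 30) = 0
2127.6 T = 94121
T = 94121 / 2127.6 = 44.2 °C

T_f ≈ 44.2 °C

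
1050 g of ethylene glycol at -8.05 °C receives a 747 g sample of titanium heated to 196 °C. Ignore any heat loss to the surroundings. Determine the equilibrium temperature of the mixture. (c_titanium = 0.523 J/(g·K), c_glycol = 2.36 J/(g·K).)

T_f is the heat-capacity-weighted average of the initial temperatures:
T_f = (390.68·196 + 2478·(-8.05)) / (390.68 + 2478)
    = 56626 / 2868.7 ≈ 19.74 °C

T_f ≈ 19.7 °C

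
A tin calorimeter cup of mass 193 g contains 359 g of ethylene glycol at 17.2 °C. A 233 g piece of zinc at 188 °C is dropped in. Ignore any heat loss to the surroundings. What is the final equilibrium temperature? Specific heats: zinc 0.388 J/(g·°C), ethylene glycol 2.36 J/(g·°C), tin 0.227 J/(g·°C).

T_f ≈ 32.9 °C

T_f = Σ m_i c_i T_i / Σ m_i c_i:
T_f = (90.4·188 + 847.24·17.2 + 43.81·17.2) / (90.4 + 847.24 + 43.81)
    = 32322 / 981.46 ≈ 32.93 °C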